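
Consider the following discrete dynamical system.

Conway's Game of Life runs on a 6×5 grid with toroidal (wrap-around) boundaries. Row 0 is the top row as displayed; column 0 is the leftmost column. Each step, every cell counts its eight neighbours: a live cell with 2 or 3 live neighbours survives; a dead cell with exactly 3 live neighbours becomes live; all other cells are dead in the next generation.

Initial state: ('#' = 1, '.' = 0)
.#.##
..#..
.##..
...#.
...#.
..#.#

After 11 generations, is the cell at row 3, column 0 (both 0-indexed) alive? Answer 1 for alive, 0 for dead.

0

t=0: .#.##
..#..
.##..
...#.
...#.
..#.#
t=1: ##..#
#....
.###.
...#.
..###
#.#.#
t=2: ...#.
...#.
.####
.#...
###..
..#..
t=3: ..##.
.....
##.##
....#
#.#..
..##.
t=4: ..##.
##...
#..##
..#..
.##.#
....#
t=5: #####
##...
#.###
..#..
###..
##..#
t=6: ...#.
.....
#.###
.....
..###
.....
t=7: .....
..#..
...##
##...
...#.
..#.#
t=8: ...#.
...#.
#####
#.##.
#####
...#.
t=9: ..###
##...
#....
.....
#....
##...
t=10: ..###
####.
##...
.....
##...
####.
t=11: .....
.....
#...#
.....
#...#
.....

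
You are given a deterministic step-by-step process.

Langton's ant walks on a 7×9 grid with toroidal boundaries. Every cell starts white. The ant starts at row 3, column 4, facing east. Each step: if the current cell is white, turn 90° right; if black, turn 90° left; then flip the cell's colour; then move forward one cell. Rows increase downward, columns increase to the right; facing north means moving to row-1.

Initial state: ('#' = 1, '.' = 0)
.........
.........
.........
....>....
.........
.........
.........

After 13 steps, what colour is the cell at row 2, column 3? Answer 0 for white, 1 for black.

1

gen 0: .........
.........
.........
....>....
.........
.........
.........
gen 1: .........
.........
.........
....#....
....v....
.........
.........
gen 2: .........
.........
.........
....#....
...<#....
.........
.........
gen 3: .........
.........
.........
...^#....
...##....
.........
.........
gen 4: .........
.........
.........
...#>....
...##....
.........
.........
gen 5: .........
.........
....^....
...#.....
...##....
.........
.........
gen 6: .........
.........
....#>...
...#.....
...##....
.........
.........
gen 7: .........
.........
....##...
...#.v...
...##....
.........
.........
gen 8: .........
.........
....##...
...#<#...
...##....
.........
.........
gen 9: .........
.........
....^#...
...###...
...##....
.........
.........
gen 10: .........
.........
...<.#...
...###...
...##....
.........
.........
gen 11: .........
...^.....
...#.#...
...###...
...##....
.........
.........
gen 12: .........
...#>....
...#.#...
...###...
...##....
.........
.........
gen 13: .........
...##....
...#v#...
...###...
...##....
.........
.........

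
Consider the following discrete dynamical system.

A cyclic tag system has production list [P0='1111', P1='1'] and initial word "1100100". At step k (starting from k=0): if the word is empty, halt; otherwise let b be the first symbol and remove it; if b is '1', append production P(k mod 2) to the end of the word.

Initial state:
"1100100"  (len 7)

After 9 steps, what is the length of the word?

12

t=0: "1100100"  (len 7)
t=1: "1001001111"  (len 10)
t=2: "0010011111"  (len 10)
t=3: "010011111"  (len 9)
t=4: "10011111"  (len 8)
t=5: "00111111111"  (len 11)
t=6: "0111111111"  (len 10)
t=7: "111111111"  (len 9)
t=8: "111111111"  (len 9)
t=9: "111111111111"  (len 12)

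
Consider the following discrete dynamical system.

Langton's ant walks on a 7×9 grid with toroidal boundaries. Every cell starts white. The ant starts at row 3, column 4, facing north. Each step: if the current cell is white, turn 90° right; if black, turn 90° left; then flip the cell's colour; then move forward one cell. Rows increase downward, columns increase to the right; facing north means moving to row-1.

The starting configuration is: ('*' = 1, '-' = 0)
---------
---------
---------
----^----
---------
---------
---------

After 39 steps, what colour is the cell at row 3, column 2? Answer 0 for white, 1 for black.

0) ---------
---------
---------
----^----
---------
---------
---------
1) ---------
---------
---------
----*>---
---------
---------
---------
2) ---------
---------
---------
----**---
-----v---
---------
---------
3) ---------
---------
---------
----**---
----<*---
---------
---------
4) ---------
---------
---------
----^*---
----**---
---------
---------
5) ---------
---------
---------
---<-*---
----**---
---------
---------
6) ---------
---------
---^-----
---*-*---
----**---
---------
---------
7) ---------
---------
---*>----
---*-*---
----**---
---------
---------
8) ---------
---------
---**----
---*v*---
----**---
---------
---------
9) ---------
---------
---**----
---<**---
----**---
---------
---------
10) ---------
---------
---**----
----**---
---v**---
---------
---------
11) ---------
---------
---**----
----**---
--<***---
---------
---------
12) ---------
---------
---**----
--^-**---
--****---
---------
---------
13) ---------
---------
---**----
--*>**---
--****---
---------
---------
14) ---------
---------
---**----
--****---
--*v**---
---------
---------
15) ---------
---------
---**----
--****---
--*->*---
---------
---------
16) ---------
---------
---**----
--**^*---
--*--*---
---------
---------
17) ---------
---------
---**----
--*<-*---
--*--*---
---------
---------
18) ---------
---------
---**----
--*--*---
--*v-*---
---------
---------
19) ---------
---------
---**----
--*--*---
--<*-*---
---------
---------
20) ---------
---------
---**----
--*--*---
---*-*---
--v------
---------
21) ---------
---------
---**----
--*--*---
---*-*---
-<*------
---------
22) ---------
---------
---**----
--*--*---
-^-*-*---
-**------
---------
23) ---------
---------
---**----
--*--*---
-*>*-*---
-**------
---------
24) ---------
---------
---**----
--*--*---
-***-*---
-*v------
---------
25) ---------
---------
---**----
--*--*---
-***-*---
-*->-----
---------
26) ---------
---------
---**----
--*--*---
-***-*---
-*-*-----
---v-----
27) ---------
---------
---**----
--*--*---
-***-*---
-*-*-----
--<*-----
28) ---------
---------
---**----
--*--*---
-***-*---
-*^*-----
--**-----
29) ---------
---------
---**----
--*--*---
-***-*---
-**>-----
--**-----
30) ---------
---------
---**----
--*--*---
-**^-*---
-**------
--**-----
31) ---------
---------
---**----
--*--*---
-*<--*---
-**------
--**-----
32) ---------
---------
---**----
--*--*---
-*---*---
-*v------
--**-----
33) ---------
---------
---**----
--*--*---
-*---*---
-*->-----
--**-----
34) ---------
---------
---**----
--*--*---
-*---*---
-*-*-----
--*v-----
35) ---------
---------
---**----
--*--*---
-*---*---
-*-*-----
--*->----
36) ----v----
---------
---**----
--*--*---
-*---*---
-*-*-----
--*-*----
37) ---<*----
---------
---**----
--*--*---
-*---*---
-*-*-----
--*-*----
38) ---**----
---------
---**----
--*--*---
-*---*---
-*-*-----
--*^*----
39) ---**----
---------
---**----
--*--*---
-*---*---
-*-*-----
--**>----

1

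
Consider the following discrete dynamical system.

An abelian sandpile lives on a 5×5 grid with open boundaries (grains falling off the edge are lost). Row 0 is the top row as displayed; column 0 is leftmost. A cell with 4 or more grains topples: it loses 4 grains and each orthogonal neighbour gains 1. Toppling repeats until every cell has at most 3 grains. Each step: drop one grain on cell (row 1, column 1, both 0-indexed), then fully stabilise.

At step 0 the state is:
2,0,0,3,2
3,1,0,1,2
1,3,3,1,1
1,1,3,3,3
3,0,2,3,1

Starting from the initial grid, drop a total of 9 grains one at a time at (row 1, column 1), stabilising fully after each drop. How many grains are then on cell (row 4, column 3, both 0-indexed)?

t=0: 2,0,0,3,2
3,1,0,1,2
1,3,3,1,1
1,1,3,3,3
3,0,2,3,1
t=1: 2,0,0,3,2
3,2,0,1,2
1,3,3,1,1
1,1,3,3,3
3,0,2,3,1
t=2: 2,0,0,3,2
3,3,0,1,2
1,3,3,1,1
1,1,3,3,3
3,0,2,3,1
t=3: 3,1,0,3,2
0,2,2,1,2
3,1,1,3,2
1,3,2,2,0
3,1,0,1,3
t=4: 3,1,0,3,2
0,3,2,1,2
3,1,1,3,2
1,3,2,2,0
3,1,0,1,3
t=5: 3,2,0,3,2
1,0,3,1,2
3,2,1,3,2
1,3,2,2,0
3,1,0,1,3
t=6: 3,2,0,3,2
1,1,3,1,2
3,2,1,3,2
1,3,2,2,0
3,1,0,1,3
t=7: 3,2,0,3,2
1,2,3,1,2
3,2,1,3,2
1,3,2,2,0
3,1,0,1,3
t=8: 3,2,0,3,2
1,3,3,1,2
3,2,1,3,2
1,3,2,2,0
3,1,0,1,3
t=9: 3,3,1,3,2
2,1,0,2,2
3,3,2,3,2
1,3,2,2,0
3,1,0,1,3

1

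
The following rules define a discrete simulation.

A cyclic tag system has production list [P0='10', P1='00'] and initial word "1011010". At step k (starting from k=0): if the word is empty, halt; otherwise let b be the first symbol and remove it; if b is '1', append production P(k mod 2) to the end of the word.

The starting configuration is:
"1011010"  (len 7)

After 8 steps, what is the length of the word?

9

step 0: "1011010"  (len 7)
step 1: "01101010"  (len 8)
step 2: "1101010"  (len 7)
step 3: "10101010"  (len 8)
step 4: "010101000"  (len 9)
step 5: "10101000"  (len 8)
step 6: "010100000"  (len 9)
step 7: "10100000"  (len 8)
step 8: "010000000"  (len 9)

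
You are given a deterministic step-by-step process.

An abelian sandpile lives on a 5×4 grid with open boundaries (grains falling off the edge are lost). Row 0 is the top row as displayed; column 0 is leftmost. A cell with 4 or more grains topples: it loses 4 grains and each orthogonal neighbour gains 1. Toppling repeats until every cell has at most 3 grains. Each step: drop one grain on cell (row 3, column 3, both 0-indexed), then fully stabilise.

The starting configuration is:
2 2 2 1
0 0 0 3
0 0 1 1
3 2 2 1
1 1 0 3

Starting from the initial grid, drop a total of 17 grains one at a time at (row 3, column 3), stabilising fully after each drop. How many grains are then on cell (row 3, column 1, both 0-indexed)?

3

t=0: 2 2 2 1
0 0 0 3
0 0 1 1
3 2 2 1
1 1 0 3
t=1: 2 2 2 1
0 0 0 3
0 0 1 1
3 2 2 2
1 1 0 3
t=2: 2 2 2 1
0 0 0 3
0 0 1 1
3 2 2 3
1 1 0 3
t=3: 2 2 2 1
0 0 0 3
0 0 1 2
3 2 3 1
1 1 1 0
t=4: 2 2 2 1
0 0 0 3
0 0 1 2
3 2 3 2
1 1 1 0
t=5: 2 2 2 1
0 0 0 3
0 0 1 2
3 2 3 3
1 1 1 0
t=6: 2 2 2 1
0 0 0 3
0 0 2 3
3 3 0 1
1 1 2 1
t=7: 2 2 2 1
0 0 0 3
0 0 2 3
3 3 0 2
1 1 2 1
t=8: 2 2 2 1
0 0 0 3
0 0 2 3
3 3 0 3
1 1 2 1
t=9: 2 2 2 2
0 0 1 0
0 0 3 1
3 3 1 1
1 1 2 2
t=10: 2 2 2 2
0 0 1 0
0 0 3 1
3 3 1 2
1 1 2 2
t=11: 2 2 2 2
0 0 1 0
0 0 3 1
3 3 1 3
1 1 2 2
t=12: 2 2 2 2
0 0 1 0
0 0 3 2
3 3 2 0
1 1 2 3
t=13: 2 2 2 2
0 0 1 0
0 0 3 2
3 3 2 1
1 1 2 3
t=14: 2 2 2 2
0 0 1 0
0 0 3 2
3 3 2 2
1 1 2 3
t=15: 2 2 2 2
0 0 1 0
0 0 3 2
3 3 2 3
1 1 2 3
t=16: 2 2 2 2
0 0 1 0
0 0 3 3
3 3 3 1
1 1 3 0
t=17: 2 2 2 2
0 0 1 0
0 0 3 3
3 3 3 2
1 1 3 0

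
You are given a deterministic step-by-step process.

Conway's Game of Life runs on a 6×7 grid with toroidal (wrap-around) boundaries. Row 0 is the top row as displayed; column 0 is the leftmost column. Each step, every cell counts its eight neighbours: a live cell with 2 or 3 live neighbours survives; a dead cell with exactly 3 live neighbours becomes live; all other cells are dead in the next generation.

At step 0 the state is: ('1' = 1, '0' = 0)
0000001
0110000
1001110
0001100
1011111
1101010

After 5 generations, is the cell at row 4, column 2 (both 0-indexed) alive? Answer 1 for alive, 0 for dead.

1

gen 0: 0000001
0110000
1001110
0001100
1011111
1101010
gen 1: 0000001
1111111
0100010
1100000
1000000
0101000
gen 2: 0000001
0111100
0001010
1100001
1010000
1000000
gen 3: 1111000
0011110
0001011
1110001
0000000
1100001
gen 4: 0000010
1000010
0000000
1110011
0010000
0000001
gen 5: 0000010
0000001
0000010
1110001
0010010
0000000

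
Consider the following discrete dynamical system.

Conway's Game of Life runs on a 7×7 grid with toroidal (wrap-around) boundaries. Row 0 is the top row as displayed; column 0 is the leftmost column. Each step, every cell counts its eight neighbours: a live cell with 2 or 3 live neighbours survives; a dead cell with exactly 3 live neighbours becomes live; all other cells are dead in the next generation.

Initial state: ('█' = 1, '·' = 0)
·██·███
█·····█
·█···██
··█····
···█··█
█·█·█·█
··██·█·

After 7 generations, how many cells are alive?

20

0) ·██·███
█·····█
·█···██
··█····
···█··█
█·█·█·█
··██·█·
1) ·██·█··
··█·█··
·█···██
█·█··██
████·██
███·█·█
·······
2) ·██····
█·█·█··
·████··
···█···
·······
····█··
·····█·
3) ·███···
█···█··
·█··█··
···██··
·······
·······
·······
4) ·███···
█···█··
····██·
···██··
·······
·······
··█····
5) ·███···
·██·██·
·····█·
···███·
·······
·······
·███···
6) █······
·█··██·
··█···█
····██·
····█··
··█····
·█·█···
7) ███·█··
██···██
···█··█
···███·
···███·
··██···
·██····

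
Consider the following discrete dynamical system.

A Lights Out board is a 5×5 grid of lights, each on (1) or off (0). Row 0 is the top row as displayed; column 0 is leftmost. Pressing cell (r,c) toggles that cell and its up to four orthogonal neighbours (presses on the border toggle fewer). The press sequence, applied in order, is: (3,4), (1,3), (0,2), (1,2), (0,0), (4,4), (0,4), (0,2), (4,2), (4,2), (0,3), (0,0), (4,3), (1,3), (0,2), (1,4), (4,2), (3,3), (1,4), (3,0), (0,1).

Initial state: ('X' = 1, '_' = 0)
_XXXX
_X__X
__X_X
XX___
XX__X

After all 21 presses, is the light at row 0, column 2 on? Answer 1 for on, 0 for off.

1

t=0: _XXXX
_X__X
__X_X
XX___
XX__X
t=1: _XXXX
_X__X
__X__
XX_XX
XX___
t=2: _XX_X
_XXX_
__XX_
XX_XX
XX___
t=3: ___XX
_X_X_
__XX_
XX_XX
XX___
t=4: __XXX
__X__
___X_
XX_XX
XX___
t=5: XXXXX
X_X__
___X_
XX_XX
XX___
t=6: XXXXX
X_X__
___X_
XX_X_
XX_XX
t=7: XXX__
X_X_X
___X_
XX_X_
XX_XX
t=8: X__X_
X___X
___X_
XX_X_
XX_XX
t=9: X__X_
X___X
___X_
XXXX_
X_X_X
t=10: X__X_
X___X
___X_
XX_X_
XX_XX
t=11: X_X_X
X__XX
___X_
XX_X_
XX_XX
t=12: _XX_X
___XX
___X_
XX_X_
XX_XX
t=13: _XX_X
___XX
___X_
XX___
XXX__
t=14: _XXXX
__X__
_____
XX___
XXX__
t=15: ____X
_____
_____
XX___
XXX__
t=16: _____
___XX
____X
XX___
XXX__
t=17: _____
___XX
____X
XXX__
X__X_
t=18: _____
___XX
___XX
XX_XX
X____
t=19: ____X
_____
___X_
XX_XX
X____
t=20: ____X
_____
X__X_
___XX
_____
t=21: XXX_X
_X___
X__X_
___XX
_____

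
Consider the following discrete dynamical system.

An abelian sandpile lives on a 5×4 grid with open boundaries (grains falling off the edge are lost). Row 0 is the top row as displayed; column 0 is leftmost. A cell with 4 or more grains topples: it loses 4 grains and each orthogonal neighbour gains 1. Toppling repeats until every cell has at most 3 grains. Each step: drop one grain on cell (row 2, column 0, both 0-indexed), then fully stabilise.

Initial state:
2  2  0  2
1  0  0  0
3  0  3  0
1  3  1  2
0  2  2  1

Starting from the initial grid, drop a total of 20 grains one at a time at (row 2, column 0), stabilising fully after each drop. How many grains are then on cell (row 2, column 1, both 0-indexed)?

t=0: 2  2  0  2
1  0  0  0
3  0  3  0
1  3  1  2
0  2  2  1
t=1: 2  2  0  2
2  0  0  0
0  1  3  0
2  3  1  2
0  2  2  1
t=2: 2  2  0  2
2  0  0  0
1  1  3  0
2  3  1  2
0  2  2  1
t=3: 2  2  0  2
2  0  0  0
2  1  3  0
2  3  1  2
0  2  2  1
t=4: 2  2  0  2
2  0  0  0
3  1  3  0
2  3  1  2
0  2  2  1
t=5: 2  2  0  2
3  0  0  0
0  2  3  0
3  3  1  2
0  2  2  1
t=6: 2  2  0  2
3  0  0  0
1  2  3  0
3  3  1  2
0  2  2  1
t=7: 2  2  0  2
3  0  0  0
2  2  3  0
3  3  1  2
0  2  2  1
t=8: 2  2  0  2
3  0  0  0
3  2  3  0
3  3  1  2
0  2  2  1
t=9: 3  2  0  2
0  2  1  0
3  1  0  1
1  1  3  2
1  3  2  1
t=10: 3  2  0  2
1  2  1  0
0  2  0  1
2  1  3  2
1  3  2  1
t=11: 3  2  0  2
1  2  1  0
1  2  0  1
2  1  3  2
1  3  2  1
t=12: 3  2  0  2
1  2  1  0
2  2  0  1
2  1  3  2
1  3  2  1
t=13: 3  2  0  2
1  2  1  0
3  2  0  1
2  1  3  2
1  3  2  1
t=14: 3  2  0  2
2  2  1  0
0  3  0  1
3  1  3  2
1  3  2  1
t=15: 3  2  0  2
2  2  1  0
1  3  0  1
3  1  3  2
1  3  2  1
t=16: 3  2  0  2
2  2  1  0
2  3  0  1
3  1  3  2
1  3  2  1
t=17: 3  2  0  2
2  2  1  0
3  3  0  1
3  1  3  2
1  3  2  1
t=18: 3  2  0  2
3  3  1  0
2  0  1  1
0  3  3  2
2  3  2  1
t=19: 3  2  0  2
3  3  1  0
3  0  1  1
0  3  3  2
2  3  2  1
t=20: 1  0  1  2
2  1  2  0
1  2  1  1
1  3  3  2
2  3  2  1

2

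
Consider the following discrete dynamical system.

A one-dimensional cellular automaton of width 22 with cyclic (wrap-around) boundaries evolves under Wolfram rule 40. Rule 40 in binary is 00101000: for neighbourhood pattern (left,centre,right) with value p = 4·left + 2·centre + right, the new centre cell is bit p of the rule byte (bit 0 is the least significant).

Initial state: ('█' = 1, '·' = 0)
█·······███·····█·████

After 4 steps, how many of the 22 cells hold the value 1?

gen 0: █·······███·····█·████
gen 1: ········█········██···
gen 2: ·················█····
gen 3: ······················
gen 4: ······················

0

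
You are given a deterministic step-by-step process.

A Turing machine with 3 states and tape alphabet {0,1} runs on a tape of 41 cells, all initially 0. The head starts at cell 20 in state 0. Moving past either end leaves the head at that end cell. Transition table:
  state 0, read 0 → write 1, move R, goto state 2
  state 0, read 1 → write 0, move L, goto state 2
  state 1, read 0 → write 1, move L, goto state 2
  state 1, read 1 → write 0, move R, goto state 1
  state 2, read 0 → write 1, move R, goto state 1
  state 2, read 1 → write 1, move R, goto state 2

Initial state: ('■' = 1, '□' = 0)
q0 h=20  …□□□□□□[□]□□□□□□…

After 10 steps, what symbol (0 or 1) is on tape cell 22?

[0] q0 h=20  …□□□□□□[□]□□□□□□…
[1] q2 h=21  …□□□□□■[□]□□□□□□…
[2] q1 h=22  …□□□□■■[□]□□□□□□…
[3] q2 h=21  …□□□□□■[■]■□□□□□…
[4] q2 h=22  …□□□□■■[■]□□□□□□…
[5] q2 h=23  …□□□■■■[□]□□□□□□…
[6] q1 h=24  …□□■■■■[□]□□□□□□…
[7] q2 h=23  …□□□■■■[■]■□□□□□…
[8] q2 h=24  …□□■■■■[■]□□□□□□…
[9] q2 h=25  …□■■■■■[□]□□□□□□…
[10] q1 h=26  …■■■■■■[□]□□□□□□…

1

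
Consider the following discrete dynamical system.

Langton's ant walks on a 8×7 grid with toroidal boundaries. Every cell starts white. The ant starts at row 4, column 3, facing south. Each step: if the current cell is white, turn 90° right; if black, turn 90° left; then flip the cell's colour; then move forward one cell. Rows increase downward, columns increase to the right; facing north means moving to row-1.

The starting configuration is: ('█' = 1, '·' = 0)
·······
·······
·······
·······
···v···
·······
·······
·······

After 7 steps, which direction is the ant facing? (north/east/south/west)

west

0) ·······
·······
·······
·······
···v···
·······
·······
·······
1) ·······
·······
·······
·······
··<█···
·······
·······
·······
2) ·······
·······
·······
··^····
··██···
·······
·······
·······
3) ·······
·······
·······
··█>···
··██···
·······
·······
·······
4) ·······
·······
·······
··██···
··█v···
·······
·······
·······
5) ·······
·······
·······
··██···
··█·>··
·······
·······
·······
6) ·······
·······
·······
··██···
··█·█··
····v··
·······
·······
7) ·······
·······
·······
··██···
··█·█··
···<█··
·······
·······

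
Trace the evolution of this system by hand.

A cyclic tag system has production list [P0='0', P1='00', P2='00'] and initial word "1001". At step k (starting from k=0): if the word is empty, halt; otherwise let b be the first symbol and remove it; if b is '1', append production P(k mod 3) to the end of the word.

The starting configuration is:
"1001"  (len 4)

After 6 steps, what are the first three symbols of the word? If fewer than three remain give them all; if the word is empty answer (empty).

(empty)

k=0  "1001"  (len 4)
k=1  "0010"  (len 4)
k=2  "010"  (len 3)
k=3  "10"  (len 2)
k=4  "00"  (len 2)
k=5  "0"  (len 1)
k=6  (halted — word empty)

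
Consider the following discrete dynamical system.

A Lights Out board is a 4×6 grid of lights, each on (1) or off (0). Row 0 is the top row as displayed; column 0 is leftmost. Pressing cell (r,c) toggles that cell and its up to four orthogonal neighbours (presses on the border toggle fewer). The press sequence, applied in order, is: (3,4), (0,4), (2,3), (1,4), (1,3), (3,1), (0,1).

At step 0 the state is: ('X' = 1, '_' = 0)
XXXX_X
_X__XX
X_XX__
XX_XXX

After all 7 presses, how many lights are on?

k=0  XXXX_X
_X__XX
X_XX__
XX_XXX
k=1  XXXX_X
_X__XX
X_XXX_
XX____
k=2  XXX_X_
_X___X
X_XXX_
XX____
k=3  XXX_X_
_X_X_X
X_____
XX_X__
k=4  XXX___
_X__X_
X___X_
XX_X__
k=5  XXXX__
_XXX__
X__XX_
XX_X__
k=6  XXXX__
_XXX__
XX_XX_
__XX__
k=7  ___X__
__XX__
XX_XX_
__XX__

9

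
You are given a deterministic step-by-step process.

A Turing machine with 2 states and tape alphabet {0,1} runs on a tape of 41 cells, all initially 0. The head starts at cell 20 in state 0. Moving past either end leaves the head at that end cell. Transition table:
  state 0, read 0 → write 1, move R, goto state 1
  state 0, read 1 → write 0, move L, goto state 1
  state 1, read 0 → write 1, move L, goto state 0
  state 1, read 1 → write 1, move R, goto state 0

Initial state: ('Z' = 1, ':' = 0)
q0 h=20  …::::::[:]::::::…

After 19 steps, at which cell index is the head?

0) q0 h=20  …::::::[:]::::::…
1) q1 h=21  …:::::Z[:]::::::…
2) q0 h=20  …::::::[Z]Z:::::…
3) q1 h=19  …::::::[:]:Z::::…
4) q0 h=18  …::::::[:]Z:Z:::…
5) q1 h=19  …:::::Z[Z]:Z::::…
6) q0 h=20  …::::ZZ[:]Z:::::…
7) q1 h=21  …:::ZZZ[Z]::::::…
8) q0 h=22  …::ZZZZ[:]::::::…
9) q1 h=23  …:ZZZZZ[:]::::::…
10) q0 h=22  …::ZZZZ[Z]Z:::::…
11) q1 h=21  …:::ZZZ[Z]:Z::::…
12) q0 h=22  …::ZZZZ[:]Z:::::…
13) q1 h=23  …:ZZZZZ[Z]::::::…
14) q0 h=24  …ZZZZZZ[:]::::::…
15) q1 h=25  …ZZZZZZ[:]::::::…
16) q0 h=24  …ZZZZZZ[Z]Z:::::…
17) q1 h=23  …:ZZZZZ[Z]:Z::::…
18) q0 h=24  …ZZZZZZ[:]Z:::::…
19) q1 h=25  …ZZZZZZ[Z]::::::…

25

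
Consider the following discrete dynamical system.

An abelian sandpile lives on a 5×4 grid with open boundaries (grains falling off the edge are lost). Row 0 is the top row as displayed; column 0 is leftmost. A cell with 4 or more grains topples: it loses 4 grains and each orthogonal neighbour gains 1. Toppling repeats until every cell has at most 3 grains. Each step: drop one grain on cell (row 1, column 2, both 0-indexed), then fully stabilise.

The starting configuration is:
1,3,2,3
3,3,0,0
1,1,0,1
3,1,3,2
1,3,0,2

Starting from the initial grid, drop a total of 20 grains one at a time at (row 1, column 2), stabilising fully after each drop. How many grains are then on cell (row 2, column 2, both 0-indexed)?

step 0: 1,3,2,3
3,3,0,0
1,1,0,1
3,1,3,2
1,3,0,2
step 1: 1,3,2,3
3,3,1,0
1,1,0,1
3,1,3,2
1,3,0,2
step 2: 1,3,2,3
3,3,2,0
1,1,0,1
3,1,3,2
1,3,0,2
step 3: 1,3,2,3
3,3,3,0
1,1,0,1
3,1,3,2
1,3,0,2
step 4: 3,1,1,0
0,2,2,2
2,2,1,1
3,1,3,2
1,3,0,2
step 5: 3,1,1,0
0,2,3,2
2,2,1,1
3,1,3,2
1,3,0,2
step 6: 3,1,2,0
0,3,0,3
2,2,2,1
3,1,3,2
1,3,0,2
step 7: 3,1,2,0
0,3,1,3
2,2,2,1
3,1,3,2
1,3,0,2
step 8: 3,1,2,0
0,3,2,3
2,2,2,1
3,1,3,2
1,3,0,2
step 9: 3,1,2,0
0,3,3,3
2,2,2,1
3,1,3,2
1,3,0,2
step 10: 3,2,3,1
1,0,2,0
2,3,3,2
3,1,3,2
1,3,0,2
step 11: 3,2,3,1
1,0,3,0
2,3,3,2
3,1,3,2
1,3,0,2
step 12: 3,3,0,2
1,2,2,1
3,0,2,3
3,3,0,3
1,3,1,2
step 13: 3,3,0,2
1,2,3,1
3,0,2,3
3,3,0,3
1,3,1,2
step 14: 3,3,1,2
1,3,0,2
3,0,3,3
3,3,0,3
1,3,1,2
step 15: 3,3,1,2
1,3,1,2
3,0,3,3
3,3,0,3
1,3,1,2
step 16: 3,3,1,2
1,3,2,2
3,0,3,3
3,3,0,3
1,3,1,2
step 17: 3,3,1,2
1,3,3,2
3,0,3,3
3,3,0,3
1,3,1,2
step 18: 0,1,3,3
3,1,3,0
3,2,1,2
3,3,2,0
1,3,1,3
step 19: 0,2,1,0
3,2,1,2
3,2,2,2
3,3,2,0
1,3,1,3
step 20: 0,2,1,0
3,2,2,2
3,2,2,2
3,3,2,0
1,3,1,3

2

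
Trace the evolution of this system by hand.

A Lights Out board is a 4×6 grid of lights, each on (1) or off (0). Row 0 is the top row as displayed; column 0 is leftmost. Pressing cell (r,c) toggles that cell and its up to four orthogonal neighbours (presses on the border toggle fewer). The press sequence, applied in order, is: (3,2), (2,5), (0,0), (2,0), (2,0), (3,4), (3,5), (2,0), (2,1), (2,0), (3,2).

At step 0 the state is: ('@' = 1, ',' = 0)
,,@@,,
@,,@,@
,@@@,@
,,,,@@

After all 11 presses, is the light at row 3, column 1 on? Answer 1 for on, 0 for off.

1

step 0: ,,@@,,
@,,@,@
,@@@,@
,,,,@@
step 1: ,,@@,,
@,,@,@
,@,@,@
,@@@@@
step 2: ,,@@,,
@,,@,,
,@,@@,
,@@@@,
step 3: @@@@,,
,,,@,,
,@,@@,
,@@@@,
step 4: @@@@,,
@,,@,,
@,,@@,
@@@@@,
step 5: @@@@,,
,,,@,,
,@,@@,
,@@@@,
step 6: @@@@,,
,,,@,,
,@,@,,
,@@,,@
step 7: @@@@,,
,,,@,,
,@,@,@
,@@,@,
step 8: @@@@,,
@,,@,,
@,,@,@
@@@,@,
step 9: @@@@,,
@@,@,,
,@@@,@
@,@,@,
step 10: @@@@,,
,@,@,,
@,@@,@
,,@,@,
step 11: @@@@,,
,@,@,,
@,,@,@
,@,@@,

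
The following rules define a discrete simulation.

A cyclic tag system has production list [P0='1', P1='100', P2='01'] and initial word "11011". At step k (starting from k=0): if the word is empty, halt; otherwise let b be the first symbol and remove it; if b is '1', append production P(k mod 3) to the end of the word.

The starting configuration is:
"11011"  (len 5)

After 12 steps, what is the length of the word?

0) "11011"  (len 5)
1) "10111"  (len 5)
2) "0111100"  (len 7)
3) "111100"  (len 6)
4) "111001"  (len 6)
5) "11001100"  (len 8)
6) "100110001"  (len 9)
7) "001100011"  (len 9)
8) "01100011"  (len 8)
9) "1100011"  (len 7)
10) "1000111"  (len 7)
11) "000111100"  (len 9)
12) "00111100"  (len 8)

8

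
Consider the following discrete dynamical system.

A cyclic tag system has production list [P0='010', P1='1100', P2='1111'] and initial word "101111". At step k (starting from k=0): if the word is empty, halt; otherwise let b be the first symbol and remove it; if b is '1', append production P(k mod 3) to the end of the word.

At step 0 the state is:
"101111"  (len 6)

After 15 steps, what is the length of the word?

31

step 0: "101111"  (len 6)
step 1: "01111010"  (len 8)
step 2: "1111010"  (len 7)
step 3: "1110101111"  (len 10)
step 4: "110101111010"  (len 12)
step 5: "101011110101100"  (len 15)
step 6: "010111101011001111"  (len 18)
step 7: "10111101011001111"  (len 17)
step 8: "01111010110011111100"  (len 20)
step 9: "1111010110011111100"  (len 19)
step 10: "111010110011111100010"  (len 21)
step 11: "110101100111111000101100"  (len 24)
step 12: "101011001111110001011001111"  (len 27)
step 13: "01011001111110001011001111010"  (len 29)
step 14: "1011001111110001011001111010"  (len 28)
step 15: "0110011111100010110011110101111"  (len 31)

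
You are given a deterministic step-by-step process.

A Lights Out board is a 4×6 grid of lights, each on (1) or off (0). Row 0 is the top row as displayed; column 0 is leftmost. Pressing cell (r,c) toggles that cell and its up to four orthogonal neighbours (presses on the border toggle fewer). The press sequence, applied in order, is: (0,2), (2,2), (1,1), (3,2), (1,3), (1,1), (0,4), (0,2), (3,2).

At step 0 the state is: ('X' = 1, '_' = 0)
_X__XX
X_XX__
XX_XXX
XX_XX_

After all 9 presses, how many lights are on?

[0] _X__XX
X_XX__
XX_XXX
XX_XX_
[1] __XXXX
X__X__
XX_XXX
XX_XX_
[2] __XXXX
X_XX__
X_X_XX
XXXXX_
[3] _XXXXX
_X_X__
XXX_XX
XXXXX_
[4] _XXXXX
_X_X__
XX__XX
X___X_
[5] _XX_XX
_XX_X_
XX_XXX
X___X_
[6] __X_XX
X___X_
X__XXX
X___X_
[7] __XX__
X_____
X__XXX
X___X_
[8] _X____
X_X___
X__XXX
X___X_
[9] _X____
X_X___
X_XXXX
XXXXX_

13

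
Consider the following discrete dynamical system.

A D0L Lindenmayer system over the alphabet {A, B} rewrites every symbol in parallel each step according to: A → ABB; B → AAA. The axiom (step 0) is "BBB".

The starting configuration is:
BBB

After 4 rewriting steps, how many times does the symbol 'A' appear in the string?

gen 0: BBB
gen 1: AAAAAAAAA
gen 2: ABBABBABBABBABBABBABBABBABB
gen 3: ABBAAAAAAABBAAAAAAABBAAAAAAABBAAAAAAABBAAAAAAABBAAAAAAABBAAAAAAABBAAAAAAABBAAAAAA
gen 4: ABBAAAAAAABBABBABBABBABBABBABBAAAAAAABBABBABBABBABBABBABBA…BABBABBAAAAAAABBABBABBABBABBABBABBAAAAAAABBABBABBABBABBABB  (len 243)

117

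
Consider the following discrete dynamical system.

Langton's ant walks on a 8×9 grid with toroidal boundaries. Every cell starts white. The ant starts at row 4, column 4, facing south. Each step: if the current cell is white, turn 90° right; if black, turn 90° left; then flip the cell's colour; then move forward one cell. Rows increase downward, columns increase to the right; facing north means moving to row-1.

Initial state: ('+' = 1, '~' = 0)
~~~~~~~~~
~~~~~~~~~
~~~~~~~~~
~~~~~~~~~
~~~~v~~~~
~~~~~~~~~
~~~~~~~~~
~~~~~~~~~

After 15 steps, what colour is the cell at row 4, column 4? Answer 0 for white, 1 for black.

1

0) ~~~~~~~~~
~~~~~~~~~
~~~~~~~~~
~~~~~~~~~
~~~~v~~~~
~~~~~~~~~
~~~~~~~~~
~~~~~~~~~
1) ~~~~~~~~~
~~~~~~~~~
~~~~~~~~~
~~~~~~~~~
~~~<+~~~~
~~~~~~~~~
~~~~~~~~~
~~~~~~~~~
2) ~~~~~~~~~
~~~~~~~~~
~~~~~~~~~
~~~^~~~~~
~~~++~~~~
~~~~~~~~~
~~~~~~~~~
~~~~~~~~~
3) ~~~~~~~~~
~~~~~~~~~
~~~~~~~~~
~~~+>~~~~
~~~++~~~~
~~~~~~~~~
~~~~~~~~~
~~~~~~~~~
4) ~~~~~~~~~
~~~~~~~~~
~~~~~~~~~
~~~++~~~~
~~~+v~~~~
~~~~~~~~~
~~~~~~~~~
~~~~~~~~~
5) ~~~~~~~~~
~~~~~~~~~
~~~~~~~~~
~~~++~~~~
~~~+~>~~~
~~~~~~~~~
~~~~~~~~~
~~~~~~~~~
6) ~~~~~~~~~
~~~~~~~~~
~~~~~~~~~
~~~++~~~~
~~~+~+~~~
~~~~~v~~~
~~~~~~~~~
~~~~~~~~~
7) ~~~~~~~~~
~~~~~~~~~
~~~~~~~~~
~~~++~~~~
~~~+~+~~~
~~~~<+~~~
~~~~~~~~~
~~~~~~~~~
8) ~~~~~~~~~
~~~~~~~~~
~~~~~~~~~
~~~++~~~~
~~~+^+~~~
~~~~++~~~
~~~~~~~~~
~~~~~~~~~
9) ~~~~~~~~~
~~~~~~~~~
~~~~~~~~~
~~~++~~~~
~~~++>~~~
~~~~++~~~
~~~~~~~~~
~~~~~~~~~
10) ~~~~~~~~~
~~~~~~~~~
~~~~~~~~~
~~~++^~~~
~~~++~~~~
~~~~++~~~
~~~~~~~~~
~~~~~~~~~
11) ~~~~~~~~~
~~~~~~~~~
~~~~~~~~~
~~~+++>~~
~~~++~~~~
~~~~++~~~
~~~~~~~~~
~~~~~~~~~
12) ~~~~~~~~~
~~~~~~~~~
~~~~~~~~~
~~~++++~~
~~~++~v~~
~~~~++~~~
~~~~~~~~~
~~~~~~~~~
13) ~~~~~~~~~
~~~~~~~~~
~~~~~~~~~
~~~++++~~
~~~++<+~~
~~~~++~~~
~~~~~~~~~
~~~~~~~~~
14) ~~~~~~~~~
~~~~~~~~~
~~~~~~~~~
~~~++^+~~
~~~++++~~
~~~~++~~~
~~~~~~~~~
~~~~~~~~~
15) ~~~~~~~~~
~~~~~~~~~
~~~~~~~~~
~~~+<~+~~
~~~++++~~
~~~~++~~~
~~~~~~~~~
~~~~~~~~~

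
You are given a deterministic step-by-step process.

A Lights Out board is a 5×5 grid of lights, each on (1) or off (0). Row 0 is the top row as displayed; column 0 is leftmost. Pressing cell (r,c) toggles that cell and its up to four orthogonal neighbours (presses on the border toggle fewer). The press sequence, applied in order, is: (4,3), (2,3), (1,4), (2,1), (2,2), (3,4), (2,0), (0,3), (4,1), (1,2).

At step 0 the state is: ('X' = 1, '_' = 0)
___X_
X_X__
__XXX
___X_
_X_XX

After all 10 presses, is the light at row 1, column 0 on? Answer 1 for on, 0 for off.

0

step 0: ___X_
X_X__
__XXX
___X_
_X_XX
step 1: ___X_
X_X__
__XXX
_____
_XX__
step 2: ___X_
X_XX_
_____
___X_
_XX__
step 3: ___XX
X_X_X
____X
___X_
_XX__
step 4: ___XX
XXX_X
XXX_X
_X_X_
_XX__
step 5: ___XX
XX__X
X__XX
_XXX_
_XX__
step 6: ___XX
XX__X
X__X_
_XX_X
_XX_X
step 7: ___XX
_X__X
_X_X_
XXX_X
_XX_X
step 8: __X__
_X_XX
_X_X_
XXX_X
_XX_X
step 9: __X__
_X_XX
_X_X_
X_X_X
X___X
step 10: _____
__X_X
_XXX_
X_X_X
X___X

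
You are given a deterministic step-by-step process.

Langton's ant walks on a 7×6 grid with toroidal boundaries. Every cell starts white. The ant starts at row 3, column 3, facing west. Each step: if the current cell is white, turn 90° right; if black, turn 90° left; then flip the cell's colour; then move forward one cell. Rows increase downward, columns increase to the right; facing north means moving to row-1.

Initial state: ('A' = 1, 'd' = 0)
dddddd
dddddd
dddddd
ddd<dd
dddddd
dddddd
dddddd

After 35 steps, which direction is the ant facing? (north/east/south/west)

north

0) dddddd
dddddd
dddddd
ddd<dd
dddddd
dddddd
dddddd
1) dddddd
dddddd
ddd^dd
dddAdd
dddddd
dddddd
dddddd
2) dddddd
dddddd
dddA>d
dddAdd
dddddd
dddddd
dddddd
3) dddddd
dddddd
dddAAd
dddAvd
dddddd
dddddd
dddddd
4) dddddd
dddddd
dddAAd
ddd<Ad
dddddd
dddddd
dddddd
5) dddddd
dddddd
dddAAd
ddddAd
dddvdd
dddddd
dddddd
6) dddddd
dddddd
dddAAd
ddddAd
dd<Add
dddddd
dddddd
7) dddddd
dddddd
dddAAd
dd^dAd
ddAAdd
dddddd
dddddd
8) dddddd
dddddd
dddAAd
ddA>Ad
ddAAdd
dddddd
dddddd
9) dddddd
dddddd
dddAAd
ddAAAd
ddAvdd
dddddd
dddddd
10) dddddd
dddddd
dddAAd
ddAAAd
ddAd>d
dddddd
dddddd
11) dddddd
dddddd
dddAAd
ddAAAd
ddAdAd
ddddvd
dddddd
12) dddddd
dddddd
dddAAd
ddAAAd
ddAdAd
ddd<Ad
dddddd
13) dddddd
dddddd
dddAAd
ddAAAd
ddA^Ad
dddAAd
dddddd
14) dddddd
dddddd
dddAAd
ddAAAd
ddAA>d
dddAAd
dddddd
15) dddddd
dddddd
dddAAd
ddAA^d
ddAAdd
dddAAd
dddddd
16) dddddd
dddddd
dddAAd
ddA<dd
ddAAdd
dddAAd
dddddd
17) dddddd
dddddd
dddAAd
ddAddd
ddAvdd
dddAAd
dddddd
18) dddddd
dddddd
dddAAd
ddAddd
ddAd>d
dddAAd
dddddd
19) dddddd
dddddd
dddAAd
ddAddd
ddAdAd
dddAvd
dddddd
20) dddddd
dddddd
dddAAd
ddAddd
ddAdAd
dddAd>
dddddd
21) dddddd
dddddd
dddAAd
ddAddd
ddAdAd
dddAdA
dddddv
22) dddddd
dddddd
dddAAd
ddAddd
ddAdAd
dddAdA
dddd<A
23) dddddd
dddddd
dddAAd
ddAddd
ddAdAd
dddA^A
ddddAA
24) dddddd
dddddd
dddAAd
ddAddd
ddAdAd
dddAA>
ddddAA
25) dddddd
dddddd
dddAAd
ddAddd
ddAdA^
dddAAd
ddddAA
26) dddddd
dddddd
dddAAd
ddAddd
>dAdAA
dddAAd
ddddAA
27) dddddd
dddddd
dddAAd
ddAddd
AdAdAA
vddAAd
ddddAA
28) dddddd
dddddd
dddAAd
ddAddd
AdAdAA
AddAA<
ddddAA
29) dddddd
dddddd
dddAAd
ddAddd
AdAdA^
AddAAA
ddddAA
30) dddddd
dddddd
dddAAd
ddAddd
AdAd<d
AddAAA
ddddAA
31) dddddd
dddddd
dddAAd
ddAddd
AdAddd
AddAvA
ddddAA
32) dddddd
dddddd
dddAAd
ddAddd
AdAddd
AddAd>
ddddAA
33) dddddd
dddddd
dddAAd
ddAddd
AdAdd^
AddAdd
ddddAA
34) dddddd
dddddd
dddAAd
ddAddd
>dAddA
AddAdd
ddddAA
35) dddddd
dddddd
dddAAd
^dAddd
ddAddA
AddAdd
ddddAA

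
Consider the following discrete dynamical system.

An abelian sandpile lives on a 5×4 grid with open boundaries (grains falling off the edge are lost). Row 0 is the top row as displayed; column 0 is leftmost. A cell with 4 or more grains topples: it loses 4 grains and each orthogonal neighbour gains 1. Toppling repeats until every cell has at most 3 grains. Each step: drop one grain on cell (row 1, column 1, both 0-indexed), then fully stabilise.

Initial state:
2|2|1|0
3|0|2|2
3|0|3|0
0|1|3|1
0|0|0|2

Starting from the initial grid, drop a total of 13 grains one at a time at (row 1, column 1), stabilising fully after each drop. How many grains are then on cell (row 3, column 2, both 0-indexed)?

0

t=0: 2|2|1|0
3|0|2|2
3|0|3|0
0|1|3|1
0|0|0|2
t=1: 2|2|1|0
3|1|2|2
3|0|3|0
0|1|3|1
0|0|0|2
t=2: 2|2|1|0
3|2|2|2
3|0|3|0
0|1|3|1
0|0|0|2
t=3: 2|2|1|0
3|3|2|2
3|0|3|0
0|1|3|1
0|0|0|2
t=4: 3|3|1|0
1|1|3|2
0|2|3|0
1|1|3|1
0|0|0|2
t=5: 3|3|1|0
1|2|3|2
0|2|3|0
1|1|3|1
0|0|0|2
t=6: 3|3|1|0
1|3|3|2
0|2|3|0
1|1|3|1
0|0|0|2
t=7: 0|1|3|0
3|3|1|3
1|0|2|1
1|3|0|2
0|0|1|2
t=8: 1|2|3|0
0|1|2|3
2|1|2|1
1|3|0|2
0|0|1|2
t=9: 1|2|3|0
0|2|2|3
2|1|2|1
1|3|0|2
0|0|1|2
t=10: 1|2|3|0
0|3|2|3
2|1|2|1
1|3|0|2
0|0|1|2
t=11: 1|3|3|0
1|0|3|3
2|2|2|1
1|3|0|2
0|0|1|2
t=12: 1|3|3|0
1|1|3|3
2|2|2|1
1|3|0|2
0|0|1|2
t=13: 1|3|3|0
1|2|3|3
2|2|2|1
1|3|0|2
0|0|1|2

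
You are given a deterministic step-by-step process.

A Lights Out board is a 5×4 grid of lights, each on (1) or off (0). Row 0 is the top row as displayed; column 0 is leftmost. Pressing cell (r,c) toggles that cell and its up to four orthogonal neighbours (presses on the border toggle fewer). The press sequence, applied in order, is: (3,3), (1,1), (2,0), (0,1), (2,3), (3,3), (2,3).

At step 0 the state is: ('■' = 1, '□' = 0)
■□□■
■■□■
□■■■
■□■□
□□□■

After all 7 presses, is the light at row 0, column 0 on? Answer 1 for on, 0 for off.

step 0: ■□□■
■■□■
□■■■
■□■□
□□□■
step 1: ■□□■
■■□■
□■■□
■□□■
□□□□
step 2: ■■□■
□□■■
□□■□
■□□■
□□□□
step 3: ■■□■
■□■■
■■■□
□□□■
□□□□
step 4: □□■■
■■■■
■■■□
□□□■
□□□□
step 5: □□■■
■■■□
■■□■
□□□□
□□□□
step 6: □□■■
■■■□
■■□□
□□■■
□□□■
step 7: □□■■
■■■■
■■■■
□□■□
□□□■

0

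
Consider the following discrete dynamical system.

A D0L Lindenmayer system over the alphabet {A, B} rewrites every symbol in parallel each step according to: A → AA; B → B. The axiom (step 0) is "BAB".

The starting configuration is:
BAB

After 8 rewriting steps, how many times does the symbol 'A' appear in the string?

0) BAB
1) BAAB
2) BAAAAB
3) BAAAAAAAAB
4) BAAAAAAAAAAAAAAAAB
5) BAAAAAAAAAAAAAAAAAAAAAAAAAAAAAAAAB
6) BAAAAAAAAAAAAAAAAAAAAAAAAAAAAAAAAAAAAAAAAAAAAAAAAAAAAAAAAAAAAAAAAB
7) BAAAAAAAAAAAAAAAAAAAAAAAAAAAAAAAAAAAAAAAAAAAAAAAAAAAAAAAAA…AAAAAAAAAAAAAAAAAAAAAAAAAAAAAAAAAAAAAAAAAAAAAAAAAAAAAAAAAB  (len 130)
8) BAAAAAAAAAAAAAAAAAAAAAAAAAAAAAAAAAAAAAAAAAAAAAAAAAAAAAAAAA…AAAAAAAAAAAAAAAAAAAAAAAAAAAAAAAAAAAAAAAAAAAAAAAAAAAAAAAAAB  (len 258)

256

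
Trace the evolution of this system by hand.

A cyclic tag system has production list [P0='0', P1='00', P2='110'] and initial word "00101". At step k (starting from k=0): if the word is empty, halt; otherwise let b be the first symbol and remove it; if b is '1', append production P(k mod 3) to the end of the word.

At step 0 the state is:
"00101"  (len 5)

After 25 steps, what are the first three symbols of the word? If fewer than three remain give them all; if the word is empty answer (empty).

0) "00101"  (len 5)
1) "0101"  (len 4)
2) "101"  (len 3)
3) "01110"  (len 5)
4) "1110"  (len 4)
5) "11000"  (len 5)
6) "1000110"  (len 7)
7) "0001100"  (len 7)
8) "001100"  (len 6)
9) "01100"  (len 5)
10) "1100"  (len 4)
11) "10000"  (len 5)
12) "0000110"  (len 7)
13) "000110"  (len 6)
14) "00110"  (len 5)
15) "0110"  (len 4)
16) "110"  (len 3)
17) "1000"  (len 4)
18) "000110"  (len 6)
19) "00110"  (len 5)
20) "0110"  (len 4)
21) "110"  (len 3)
22) "100"  (len 3)
23) "0000"  (len 4)
24) "000"  (len 3)
25) "00"  (len 2)

00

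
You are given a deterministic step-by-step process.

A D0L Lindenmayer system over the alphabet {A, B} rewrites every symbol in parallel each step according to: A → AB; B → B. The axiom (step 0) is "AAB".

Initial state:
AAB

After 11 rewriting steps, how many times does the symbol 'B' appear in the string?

23

k=0  AAB
k=1  ABABB
k=2  ABBABBB
k=3  ABBBABBBB
k=4  ABBBBABBBBB
k=5  ABBBBBABBBBBB
k=6  ABBBBBBABBBBBBB
k=7  ABBBBBBBABBBBBBBB
k=8  ABBBBBBBBABBBBBBBBB
k=9  ABBBBBBBBBABBBBBBBBBB
k=10  ABBBBBBBBBBABBBBBBBBBBB
k=11  ABBBBBBBBBBBABBBBBBBBBBBB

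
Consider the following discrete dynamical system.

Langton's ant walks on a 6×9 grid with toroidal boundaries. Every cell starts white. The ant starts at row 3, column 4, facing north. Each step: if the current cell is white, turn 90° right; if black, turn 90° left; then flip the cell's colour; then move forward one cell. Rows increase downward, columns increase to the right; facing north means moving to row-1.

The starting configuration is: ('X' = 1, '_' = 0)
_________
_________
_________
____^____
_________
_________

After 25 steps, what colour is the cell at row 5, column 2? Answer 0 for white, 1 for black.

gen 0: _________
_________
_________
____^____
_________
_________
gen 1: _________
_________
_________
____X>___
_________
_________
gen 2: _________
_________
_________
____XX___
_____v___
_________
gen 3: _________
_________
_________
____XX___
____<X___
_________
gen 4: _________
_________
_________
____^X___
____XX___
_________
gen 5: _________
_________
_________
___<_X___
____XX___
_________
gen 6: _________
_________
___^_____
___X_X___
____XX___
_________
gen 7: _________
_________
___X>____
___X_X___
____XX___
_________
gen 8: _________
_________
___XX____
___XvX___
____XX___
_________
gen 9: _________
_________
___XX____
___<XX___
____XX___
_________
gen 10: _________
_________
___XX____
____XX___
___vXX___
_________
gen 11: _________
_________
___XX____
____XX___
__<XXX___
_________
gen 12: _________
_________
___XX____
__^_XX___
__XXXX___
_________
gen 13: _________
_________
___XX____
__X>XX___
__XXXX___
_________
gen 14: _________
_________
___XX____
__XXXX___
__XvXX___
_________
gen 15: _________
_________
___XX____
__XXXX___
__X_>X___
_________
gen 16: _________
_________
___XX____
__XX^X___
__X__X___
_________
gen 17: _________
_________
___XX____
__X<_X___
__X__X___
_________
gen 18: _________
_________
___XX____
__X__X___
__Xv_X___
_________
gen 19: _________
_________
___XX____
__X__X___
__<X_X___
_________
gen 20: _________
_________
___XX____
__X__X___
___X_X___
__v______
gen 21: _________
_________
___XX____
__X__X___
___X_X___
_<X______
gen 22: _________
_________
___XX____
__X__X___
_^_X_X___
_XX______
gen 23: _________
_________
___XX____
__X__X___
_X>X_X___
_XX______
gen 24: _________
_________
___XX____
__X__X___
_XXX_X___
_Xv______
gen 25: _________
_________
___XX____
__X__X___
_XXX_X___
_X_>_____

0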